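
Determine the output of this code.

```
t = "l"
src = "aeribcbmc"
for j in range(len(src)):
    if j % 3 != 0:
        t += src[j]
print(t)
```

j=0: skip
j=1: add 'e' → 'le'
j=2: add 'r' → 'ler'
j=3: skip
j=4: add 'b' → 'lerb'
j=5: add 'c' → 'lerbc'
j=6: skip
j=7: add 'm' → 'lerbcm'
j=8: add 'c' → 'lerbcmc'

lerbcmc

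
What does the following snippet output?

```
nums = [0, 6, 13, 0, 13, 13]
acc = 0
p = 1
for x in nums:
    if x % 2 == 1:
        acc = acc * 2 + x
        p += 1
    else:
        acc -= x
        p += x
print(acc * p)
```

430

x=0: not odd, acc = 0-0 = 0; p=1
x=6: not odd, acc = 0-6 = -6; p=7
x=13: odd, acc = (-6)*2+13 = 1; p=8
x=0: not odd, acc = 1-0 = 1; p=8
x=13: odd, acc = 1*2+13 = 15; p=9
x=13: odd, acc = 15*2+13 = 43; p=10
acc*p = 43*10 = 430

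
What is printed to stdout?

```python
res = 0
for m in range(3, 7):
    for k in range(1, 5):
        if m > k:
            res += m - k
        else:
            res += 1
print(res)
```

36

m=3,k=1: 3>1, res = 0+2 = 2
m=3,k=2: 3>2, res = 2+1 = 3
m=3,k=3: not 3>3, res = 3+1 = 4
m=3,k=4: not 3>4, res = 4+1 = 5
m=4,k=1: 4>1, res = 5+3 = 8
m=4,k=2: 4>2, res = 8+2 = 10
m=4,k=3: 4>3, res = 10+1 = 11
m=4,k=4: not 4>4, res = 11+1 = 12
m=5,k=1: 5>1, res = 12+4 = 16
m=5,k=2: 5>2, res = 16+3 = 19
m=5,k=3: 5>3, res = 19+2 = 21
m=5,k=4: 5>4, res = 21+1 = 22
m=6,k=1: 6>1, res = 22+5 = 27
m=6,k=2: 6>2, res = 27+4 = 31
m=6,k=3: 6>3, res = 31+3 = 34
m=6,k=4: 6>4, res = 34+2 = 36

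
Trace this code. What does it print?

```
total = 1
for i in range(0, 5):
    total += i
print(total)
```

i=0: total = 1+0 = 1
i=1: total = 1+1 = 2
i=2: total = 2+2 = 4
i=3: total = 4+3 = 7
i=4: total = 7+4 = 11

11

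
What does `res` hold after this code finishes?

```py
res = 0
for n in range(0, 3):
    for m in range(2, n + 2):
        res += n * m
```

12

n=1,m=2: res = 0+2 = 2
n=2,m=2: res = 2+4 = 6
n=2,m=3: res = 6+6 = 12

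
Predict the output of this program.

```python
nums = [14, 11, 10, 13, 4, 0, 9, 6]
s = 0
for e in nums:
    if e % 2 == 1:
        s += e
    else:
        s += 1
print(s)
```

38

e=14: not odd, s = 0+1 = 1
e=11: odd, s = 1+11 = 12
e=10: not odd, s = 12+1 = 13
e=13: odd, s = 13+13 = 26
e=4: not odd, s = 26+1 = 27
e=0: not odd, s = 27+1 = 28
e=9: odd, s = 28+9 = 37
e=6: not odd, s = 37+1 = 38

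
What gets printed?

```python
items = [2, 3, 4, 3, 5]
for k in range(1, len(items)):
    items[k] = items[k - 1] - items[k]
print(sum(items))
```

-25

k=1: items[1] = 2-3 = -1 → [2, -1, 4, 3, 5]
k=2: items[2] = (-1)-4 = -5 → [2, -1, -5, 3, 5]
k=3: items[3] = (-5)-3 = -8 → [2, -1, -5, -8, 5]
k=4: items[4] = (-8)-5 = -13 → [2, -1, -5, -8, -13]
sum = -25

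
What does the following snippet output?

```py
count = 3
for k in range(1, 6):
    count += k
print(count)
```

k=1: count = 3+1 = 4
k=2: count = 4+2 = 6
k=3: count = 6+3 = 9
k=4: count = 9+4 = 13
k=5: count = 13+5 = 18

18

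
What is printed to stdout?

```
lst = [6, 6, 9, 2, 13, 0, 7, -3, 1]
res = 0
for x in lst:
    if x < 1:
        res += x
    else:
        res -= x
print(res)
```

-47

x=6: not <1, res = 0-6 = -6
x=6: not <1, res = (-6)-6 = -12
x=9: not <1, res = (-12)-9 = -21
x=2: not <1, res = (-21)-2 = -23
x=13: not <1, res = (-23)-13 = -36
x=0: <1, res = (-36)+0 = -36
x=7: not <1, res = (-36)-7 = -43
x=-3: <1, res = (-43)+(-3) = -46
x=1: not <1, res = (-46)-1 = -47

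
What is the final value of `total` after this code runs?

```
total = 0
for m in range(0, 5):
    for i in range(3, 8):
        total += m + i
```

175

m=0,i=3: total = 0+3 = 3
m=0,i=4: total = 3+4 = 7
m=0,i=5: total = 7+5 = 12
m=0,i=6: total = 12+6 = 18
m=0,i=7: total = 18+7 = 25
m=1,i=3: total = 25+4 = 29
m=1,i=4: total = 29+5 = 34
m=1,i=5: total = 34+6 = 40
m=1,i=6: total = 40+7 = 47
m=1,i=7: total = 47+8 = 55
m=2,i=3: total = 55+5 = 60
m=2,i=4: total = 60+6 = 66
m=2,i=5: total = 66+7 = 73
m=2,i=6: total = 73+8 = 81
m=2,i=7: total = 81+9 = 90
m=3,i=3: total = 90+6 = 96
m=3,i=4: total = 96+7 = 103
m=3,i=5: total = 103+8 = 111
m=3,i=6: total = 111+9 = 120
m=3,i=7: total = 120+10 = 130
m=4,i=3: total = 130+7 = 137
m=4,i=4: total = 137+8 = 145
m=4,i=5: total = 145+9 = 154
m=4,i=6: total = 154+10 = 164
m=4,i=7: total = 164+11 = 175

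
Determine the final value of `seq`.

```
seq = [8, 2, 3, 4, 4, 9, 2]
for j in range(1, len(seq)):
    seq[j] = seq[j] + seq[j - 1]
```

j=1: seq[1] = 2+8 = 10 → [8, 10, 3, 4, 4, 9, 2]
j=2: seq[2] = 3+10 = 13 → [8, 10, 13, 4, 4, 9, 2]
j=3: seq[3] = 4+13 = 17 → [8, 10, 13, 17, 4, 9, 2]
j=4: seq[4] = 4+17 = 21 → [8, 10, 13, 17, 21, 9, 2]
j=5: seq[5] = 9+21 = 30 → [8, 10, 13, 17, 21, 30, 2]
j=6: seq[6] = 2+30 = 32 → [8, 10, 13, 17, 21, 30, 32]

[8, 10, 13, 17, 21, 30, 32]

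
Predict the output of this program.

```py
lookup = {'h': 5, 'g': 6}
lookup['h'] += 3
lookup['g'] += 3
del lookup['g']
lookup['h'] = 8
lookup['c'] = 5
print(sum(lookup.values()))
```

lookup['h'] = 5+3 = 8 → {'h': 8, 'g': 6}
lookup['g'] = 6+3 = 9 → {'h': 8, 'g': 9}
del 'g' → {'h': 8}
lookup['h'] = 8 → {'h': 8}
lookup['c'] = 5 → {'h': 8, 'c': 5}
sum of values = 13

13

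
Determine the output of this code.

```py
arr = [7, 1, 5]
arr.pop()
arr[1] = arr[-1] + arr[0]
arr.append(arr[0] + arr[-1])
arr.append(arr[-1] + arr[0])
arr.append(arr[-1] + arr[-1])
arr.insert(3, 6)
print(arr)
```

[7, 8, 15, 6, 22, 44]

pop() removes 5 → [7, 1]
arr[1] = arr[-1]+arr[0] = 1+7 = 8 → [7, 8]
append arr[0]+arr[-1] = 7+8 = 15 → [7, 8, 15]
append arr[-1]+arr[0] = 15+7 = 22 → [7, 8, 15, 22]
append arr[-1]+arr[-1] = 22+22 = 44 → [7, 8, 15, 22, 44]
insert 6 at 3 → [7, 8, 15, 6, 22, 44]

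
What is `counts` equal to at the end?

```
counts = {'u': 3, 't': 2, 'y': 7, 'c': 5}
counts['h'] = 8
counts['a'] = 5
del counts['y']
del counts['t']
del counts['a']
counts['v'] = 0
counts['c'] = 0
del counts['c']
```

{'u': 3, 'h': 8, 'v': 0}

counts['h'] = 8 → {'u': 3, 't': 2, 'y': 7, 'c': 5, 'h': 8}
counts['a'] = 5 → {'u': 3, 't': 2, 'y': 7, 'c': 5, 'h': 8, 'a': 5}
del 'y' → {'u': 3, 't': 2, 'c': 5, 'h': 8, 'a': 5}
del 't' → {'u': 3, 'c': 5, 'h': 8, 'a': 5}
del 'a' → {'u': 3, 'c': 5, 'h': 8}
counts['v'] = 0 → {'u': 3, 'c': 5, 'h': 8, 'v': 0}
counts['c'] = 0 → {'u': 3, 'c': 0, 'h': 8, 'v': 0}
del 'c' → {'u': 3, 'h': 8, 'v': 0}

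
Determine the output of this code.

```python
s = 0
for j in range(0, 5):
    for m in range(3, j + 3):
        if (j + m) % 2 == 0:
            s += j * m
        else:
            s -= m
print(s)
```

j=1,m=3: even sum, s = 0+3 = 3
j=2,m=3: odd sum, s = 3-3 = 0
j=2,m=4: even sum, s = 0+8 = 8
j=3,m=3: even sum, s = 8+9 = 17
j=3,m=4: odd sum, s = 17-4 = 13
j=3,m=5: even sum, s = 13+15 = 28
j=4,m=3: odd sum, s = 28-3 = 25
j=4,m=4: even sum, s = 25+16 = 41
j=4,m=5: odd sum, s = 41-5 = 36
j=4,m=6: even sum, s = 36+24 = 60

60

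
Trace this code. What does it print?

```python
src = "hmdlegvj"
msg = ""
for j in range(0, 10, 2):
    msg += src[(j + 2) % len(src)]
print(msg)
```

devhd

j=0: add src[2]='d' → 'd'
j=2: add src[4]='e' → 'de'
j=4: add src[6]='v' → 'dev'
j=6: add src[0]='h' → 'devh'
j=8: add src[2]='d' → 'devhd'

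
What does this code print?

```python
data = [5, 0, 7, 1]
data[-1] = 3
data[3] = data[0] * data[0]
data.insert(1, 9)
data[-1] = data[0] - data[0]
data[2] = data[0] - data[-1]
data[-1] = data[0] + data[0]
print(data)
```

[5, 9, 5, 7, 10]

data[-1] = 3 → [5, 0, 7, 3]
data[3] = data[0]*data[0] = 5*5 = 25 → [5, 0, 7, 25]
insert 9 at 1 → [5, 9, 0, 7, 25]
data[-1] = data[0]-data[0] = 5-5 = 0 → [5, 9, 0, 7, 0]
data[2] = data[0]-data[-1] = 5-0 = 5 → [5, 9, 5, 7, 0]
data[-1] = data[0]+data[0] = 5+5 = 10 → [5, 9, 5, 7, 10]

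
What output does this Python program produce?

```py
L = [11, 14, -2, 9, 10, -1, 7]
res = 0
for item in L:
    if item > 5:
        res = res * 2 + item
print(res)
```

item=11: >5, res = 0*2+11 = 11
item=14: >5, res = 11*2+14 = 36
item=-2: not >5
item=9: >5, res = 36*2+9 = 81
item=10: >5, res = 81*2+10 = 172
item=-1: not >5
item=7: >5, res = 172*2+7 = 351

351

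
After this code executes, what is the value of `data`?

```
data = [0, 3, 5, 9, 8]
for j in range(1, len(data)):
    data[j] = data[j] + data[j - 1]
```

[0, 3, 8, 17, 25]

j=1: data[1] = 3+0 = 3 → [0, 3, 5, 9, 8]
j=2: data[2] = 5+3 = 8 → [0, 3, 8, 9, 8]
j=3: data[3] = 9+8 = 17 → [0, 3, 8, 17, 8]
j=4: data[4] = 8+17 = 25 → [0, 3, 8, 17, 25]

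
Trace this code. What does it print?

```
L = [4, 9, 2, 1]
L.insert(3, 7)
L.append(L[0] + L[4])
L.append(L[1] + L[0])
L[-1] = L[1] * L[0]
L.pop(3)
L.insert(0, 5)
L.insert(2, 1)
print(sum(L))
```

insert 7 at 3 → [4, 9, 2, 7, 1]
append L[0]+L[4] = 4+1 = 5 → [4, 9, 2, 7, 1, 5]
append L[1]+L[0] = 9+4 = 13 → [4, 9, 2, 7, 1, 5, 13]
L[-1] = L[1]*L[0] = 9*4 = 36 → [4, 9, 2, 7, 1, 5, 36]
pop(3) removes 7 → [4, 9, 2, 1, 5, 36]
insert 5 at 0 → [5, 4, 9, 2, 1, 5, 36]
insert 1 at 2 → [5, 4, 1, 9, 2, 1, 5, 36]
sum = 63

63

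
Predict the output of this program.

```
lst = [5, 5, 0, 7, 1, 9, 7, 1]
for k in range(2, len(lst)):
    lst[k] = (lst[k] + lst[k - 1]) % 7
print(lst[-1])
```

2

k=2: lst[2] = (0+5)%7 = 5 → [5, 5, 5, 7, 1, 9, 7, 1]
k=3: lst[3] = (7+5)%7 = 5 → [5, 5, 5, 5, 1, 9, 7, 1]
k=4: lst[4] = (1+5)%7 = 6 → [5, 5, 5, 5, 6, 9, 7, 1]
k=5: lst[5] = (9+6)%7 = 1 → [5, 5, 5, 5, 6, 1, 7, 1]
k=6: lst[6] = (7+1)%7 = 1 → [5, 5, 5, 5, 6, 1, 1, 1]
k=7: lst[7] = (1+1)%7 = 2 → [5, 5, 5, 5, 6, 1, 1, 2]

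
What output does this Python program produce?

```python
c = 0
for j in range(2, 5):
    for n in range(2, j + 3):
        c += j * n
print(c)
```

j=2,n=2: c = 0+4 = 4
j=2,n=3: c = 4+6 = 10
j=2,n=4: c = 10+8 = 18
j=3,n=2: c = 18+6 = 24
j=3,n=3: c = 24+9 = 33
j=3,n=4: c = 33+12 = 45
j=3,n=5: c = 45+15 = 60
j=4,n=2: c = 60+8 = 68
j=4,n=3: c = 68+12 = 80
j=4,n=4: c = 80+16 = 96
j=4,n=5: c = 96+20 = 116
j=4,n=6: c = 116+24 = 140

140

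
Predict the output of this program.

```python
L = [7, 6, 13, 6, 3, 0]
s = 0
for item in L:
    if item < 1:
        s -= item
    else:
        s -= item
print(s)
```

item=7: not <1, s = 0-7 = -7
item=6: not <1, s = (-7)-6 = -13
item=13: not <1, s = (-13)-13 = -26
item=6: not <1, s = (-26)-6 = -32
item=3: not <1, s = (-32)-3 = -35
item=0: <1, s = (-35)-0 = -35

-35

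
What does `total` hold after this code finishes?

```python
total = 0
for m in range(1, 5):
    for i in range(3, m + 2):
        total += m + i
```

m=2,i=3: total = 0+5 = 5
m=3,i=3: total = 5+6 = 11
m=3,i=4: total = 11+7 = 18
m=4,i=3: total = 18+7 = 25
m=4,i=4: total = 25+8 = 33
m=4,i=5: total = 33+9 = 42

42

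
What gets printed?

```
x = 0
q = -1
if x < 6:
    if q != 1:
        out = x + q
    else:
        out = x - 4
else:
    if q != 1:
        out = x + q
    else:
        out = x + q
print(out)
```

x=0, q=-1
x < 6 is True; q != 1 is True
→ out = x + q = -1

-1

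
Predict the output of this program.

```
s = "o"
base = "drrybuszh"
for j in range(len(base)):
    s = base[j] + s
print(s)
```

j=0: prepend 'd' → 'do'
j=1: prepend 'r' → 'rdo'
j=2: prepend 'r' → 'rrdo'
j=3: prepend 'y' → 'yrrdo'
j=4: prepend 'b' → 'byrrdo'
j=5: prepend 'u' → 'ubyrrdo'
j=6: prepend 's' → 'subyrrdo'
j=7: prepend 'z' → 'zsubyrrdo'
j=8: prepend 'h' → 'hzsubyrrdo'

hzsubyrrdo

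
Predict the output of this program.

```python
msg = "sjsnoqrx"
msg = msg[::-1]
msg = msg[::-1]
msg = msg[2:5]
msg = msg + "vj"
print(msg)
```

reverse → 'xrqonsjs'
reverse → 'sjsnoqrx'
slice [2:5] → 'sno'
+ 'vj' → 'snovj'

snovj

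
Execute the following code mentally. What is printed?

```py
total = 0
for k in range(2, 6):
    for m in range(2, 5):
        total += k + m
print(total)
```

78

k=2,m=2: total = 0+4 = 4
k=2,m=3: total = 4+5 = 9
k=2,m=4: total = 9+6 = 15
k=3,m=2: total = 15+5 = 20
k=3,m=3: total = 20+6 = 26
k=3,m=4: total = 26+7 = 33
k=4,m=2: total = 33+6 = 39
k=4,m=3: total = 39+7 = 46
k=4,m=4: total = 46+8 = 54
k=5,m=2: total = 54+7 = 61
k=5,m=3: total = 61+8 = 69
k=5,m=4: total = 69+9 = 78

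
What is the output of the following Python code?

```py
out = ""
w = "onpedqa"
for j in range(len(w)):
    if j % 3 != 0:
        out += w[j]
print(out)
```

npdq

j=0: skip
j=1: add 'n' → 'n'
j=2: add 'p' → 'np'
j=3: skip
j=4: add 'd' → 'npd'
j=5: add 'q' → 'npdq'
j=6: skip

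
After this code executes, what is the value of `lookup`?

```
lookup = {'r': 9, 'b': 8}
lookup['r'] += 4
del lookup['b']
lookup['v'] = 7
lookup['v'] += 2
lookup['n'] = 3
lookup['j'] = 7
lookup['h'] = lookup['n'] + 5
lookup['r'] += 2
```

lookup['r'] = 9+4 = 13 → {'r': 13, 'b': 8}
del 'b' → {'r': 13}
lookup['v'] = 7 → {'r': 13, 'v': 7}
lookup['v'] = 7+2 = 9 → {'r': 13, 'v': 9}
lookup['n'] = 3 → {'r': 13, 'v': 9, 'n': 3}
lookup['j'] = 7 → {'r': 13, 'v': 9, 'n': 3, 'j': 7}
lookup['h'] = lookup['n']+5 = 8 → {'r': 13, 'v': 9, 'n': 3, 'j': 7, 'h': 8}
lookup['r'] = 13+2 = 15 → {'r': 15, 'v': 9, 'n': 3, 'j': 7, 'h': 8}

{'r': 15, 'v': 9, 'n': 3, 'j': 7, 'h': 8}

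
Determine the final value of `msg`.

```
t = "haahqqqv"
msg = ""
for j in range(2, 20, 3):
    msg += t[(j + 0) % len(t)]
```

'aqhhqa'

j=2: add t[2]='a' → 'a'
j=5: add t[5]='q' → 'aq'
j=8: add t[0]='h' → 'aqh'
j=11: add t[3]='h' → 'aqhh'
j=14: add t[6]='q' → 'aqhhq'
j=17: add t[1]='a' → 'aqhhqa'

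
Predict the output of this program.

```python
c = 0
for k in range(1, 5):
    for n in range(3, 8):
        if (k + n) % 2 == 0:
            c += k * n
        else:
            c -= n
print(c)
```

k=1,n=3: even sum, c = 0+3 = 3
k=1,n=4: odd sum, c = 3-4 = -1
k=1,n=5: even sum, c = (-1)+5 = 4
k=1,n=6: odd sum, c = 4-6 = -2
k=1,n=7: even sum, c = (-2)+7 = 5
k=2,n=3: odd sum, c = 5-3 = 2
k=2,n=4: even sum, c = 2+8 = 10
k=2,n=5: odd sum, c = 10-5 = 5
k=2,n=6: even sum, c = 5+12 = 17
k=2,n=7: odd sum, c = 17-7 = 10
k=3,n=3: even sum, c = 10+9 = 19
k=3,n=4: odd sum, c = 19-4 = 15
k=3,n=5: even sum, c = 15+15 = 30
k=3,n=6: odd sum, c = 30-6 = 24
k=3,n=7: even sum, c = 24+21 = 45
k=4,n=3: odd sum, c = 45-3 = 42
k=4,n=4: even sum, c = 42+16 = 58
k=4,n=5: odd sum, c = 58-5 = 53
k=4,n=6: even sum, c = 53+24 = 77
k=4,n=7: odd sum, c = 77-7 = 70

70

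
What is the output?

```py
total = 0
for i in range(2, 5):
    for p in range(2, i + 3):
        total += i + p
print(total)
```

i=2,p=2: total = 0+4 = 4
i=2,p=3: total = 4+5 = 9
i=2,p=4: total = 9+6 = 15
i=3,p=2: total = 15+5 = 20
i=3,p=3: total = 20+6 = 26
i=3,p=4: total = 26+7 = 33
i=3,p=5: total = 33+8 = 41
i=4,p=2: total = 41+6 = 47
i=4,p=3: total = 47+7 = 54
i=4,p=4: total = 54+8 = 62
i=4,p=5: total = 62+9 = 71
i=4,p=6: total = 71+10 = 81

81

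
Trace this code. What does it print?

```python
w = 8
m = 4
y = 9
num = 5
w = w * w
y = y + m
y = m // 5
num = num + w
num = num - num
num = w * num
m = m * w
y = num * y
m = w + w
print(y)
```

w = 8*8 = 64
y = 9+4 = 13
y = 4//5 = 0
num = 5+64 = 69
num = 69-69 = 0
num = 64*0 = 0
m = 4*64 = 256
y = 0*0 = 0
m = 64+64 = 128

0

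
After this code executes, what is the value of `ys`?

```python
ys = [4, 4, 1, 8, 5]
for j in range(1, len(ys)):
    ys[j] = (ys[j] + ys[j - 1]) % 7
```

j=1: ys[1] = (4+4)%7 = 1 → [4, 1, 1, 8, 5]
j=2: ys[2] = (1+1)%7 = 2 → [4, 1, 2, 8, 5]
j=3: ys[3] = (8+2)%7 = 3 → [4, 1, 2, 3, 5]
j=4: ys[4] = (5+3)%7 = 1 → [4, 1, 2, 3, 1]

[4, 1, 2, 3, 1]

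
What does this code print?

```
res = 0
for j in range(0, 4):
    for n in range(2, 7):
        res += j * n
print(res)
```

120

j=0,n=2: res = 0+0 = 0
j=0,n=3: res = 0+0 = 0
j=0,n=4: res = 0+0 = 0
j=0,n=5: res = 0+0 = 0
j=0,n=6: res = 0+0 = 0
j=1,n=2: res = 0+2 = 2
j=1,n=3: res = 2+3 = 5
j=1,n=4: res = 5+4 = 9
j=1,n=5: res = 9+5 = 14
j=1,n=6: res = 14+6 = 20
j=2,n=2: res = 20+4 = 24
j=2,n=3: res = 24+6 = 30
j=2,n=4: res = 30+8 = 38
j=2,n=5: res = 38+10 = 48
j=2,n=6: res = 48+12 = 60
j=3,n=2: res = 60+6 = 66
j=3,n=3: res = 66+9 = 75
j=3,n=4: res = 75+12 = 87
j=3,n=5: res = 87+15 = 102
j=3,n=6: res = 102+18 = 120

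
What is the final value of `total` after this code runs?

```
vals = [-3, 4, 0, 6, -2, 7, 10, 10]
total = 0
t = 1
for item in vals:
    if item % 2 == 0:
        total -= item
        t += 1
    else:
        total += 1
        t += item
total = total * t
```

-286

item=-3: not even, total = 0+1 = 1; t=-2
item=4: even, total = 1-4 = -3; t=-1
item=0: even, total = (-3)-0 = -3; t=0
item=6: even, total = (-3)-6 = -9; t=1
item=-2: even, total = (-9)-(-2) = -7; t=2
item=7: not even, total = (-7)+1 = -6; t=9
item=10: even, total = (-6)-10 = -16; t=10
item=10: even, total = (-16)-10 = -26; t=11
total*t = (-26)*11 = -286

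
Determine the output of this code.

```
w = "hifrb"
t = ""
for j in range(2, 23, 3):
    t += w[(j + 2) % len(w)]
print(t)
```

bfhribf

j=2: add w[4]='b' → 'b'
j=5: add w[2]='f' → 'bf'
j=8: add w[0]='h' → 'bfh'
j=11: add w[3]='r' → 'bfhr'
j=14: add w[1]='i' → 'bfhri'
j=17: add w[4]='b' → 'bfhrib'
j=20: add w[2]='f' → 'bfhribf'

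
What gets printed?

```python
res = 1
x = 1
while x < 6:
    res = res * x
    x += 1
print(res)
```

x=1: res = 1*1 = 1
x=2: res = 1*2 = 2
x=3: res = 2*3 = 6
x=4: res = 6*4 = 24
x=5: res = 24*5 = 120

120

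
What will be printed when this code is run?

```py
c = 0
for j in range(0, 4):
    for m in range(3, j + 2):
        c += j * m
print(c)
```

27

j=2,m=3: c = 0+6 = 6
j=3,m=3: c = 6+9 = 15
j=3,m=4: c = 15+12 = 27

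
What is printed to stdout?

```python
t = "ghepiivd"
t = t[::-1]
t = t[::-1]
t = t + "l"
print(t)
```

ghepiivdl

reverse → 'dviipehg'
reverse → 'ghepiivd'
+ 'l' → 'ghepiivdl'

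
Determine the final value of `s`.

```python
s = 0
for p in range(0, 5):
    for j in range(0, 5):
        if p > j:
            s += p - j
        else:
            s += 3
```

p=0,j=0: not 0>0, s = 0+3 = 3
p=0,j=1: not 0>1, s = 3+3 = 6
p=0,j=2: not 0>2, s = 6+3 = 9
p=0,j=3: not 0>3, s = 9+3 = 12
p=0,j=4: not 0>4, s = 12+3 = 15
p=1,j=0: 1>0, s = 15+1 = 16
p=1,j=1: not 1>1, s = 16+3 = 19
p=1,j=2: not 1>2, s = 19+3 = 22
p=1,j=3: not 1>3, s = 22+3 = 25
p=1,j=4: not 1>4, s = 25+3 = 28
p=2,j=0: 2>0, s = 28+2 = 30
p=2,j=1: 2>1, s = 30+1 = 31
p=2,j=2: not 2>2, s = 31+3 = 34
p=2,j=3: not 2>3, s = 34+3 = 37
p=2,j=4: not 2>4, s = 37+3 = 40
p=3,j=0: 3>0, s = 40+3 = 43
p=3,j=1: 3>1, s = 43+2 = 45
p=3,j=2: 3>2, s = 45+1 = 46
p=3,j=3: not 3>3, s = 46+3 = 49
p=3,j=4: not 3>4, s = 49+3 = 52
p=4,j=0: 4>0, s = 52+4 = 56
p=4,j=1: 4>1, s = 56+3 = 59
p=4,j=2: 4>2, s = 59+2 = 61
p=4,j=3: 4>3, s = 61+1 = 62
p=4,j=4: not 4>4, s = 62+3 = 65

65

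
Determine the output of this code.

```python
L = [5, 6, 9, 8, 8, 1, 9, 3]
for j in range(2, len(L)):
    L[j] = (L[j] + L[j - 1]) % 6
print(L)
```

[5, 6, 3, 5, 1, 2, 5, 2]

j=2: L[2] = (9+6)%6 = 3 → [5, 6, 3, 8, 8, 1, 9, 3]
j=3: L[3] = (8+3)%6 = 5 → [5, 6, 3, 5, 8, 1, 9, 3]
j=4: L[4] = (8+5)%6 = 1 → [5, 6, 3, 5, 1, 1, 9, 3]
j=5: L[5] = (1+1)%6 = 2 → [5, 6, 3, 5, 1, 2, 9, 3]
j=6: L[6] = (9+2)%6 = 5 → [5, 6, 3, 5, 1, 2, 5, 3]
j=7: L[7] = (3+5)%6 = 2 → [5, 6, 3, 5, 1, 2, 5, 2]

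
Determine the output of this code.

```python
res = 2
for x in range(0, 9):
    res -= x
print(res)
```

-34

x=0: res = 2-0 = 2
x=1: res = 2-1 = 1
x=2: res = 1-2 = -1
x=3: res = (-1)-3 = -4
x=4: res = (-4)-4 = -8
x=5: res = (-8)-5 = -13
x=6: res = (-13)-6 = -19
x=7: res = (-19)-7 = -26
x=8: res = (-26)-8 = -34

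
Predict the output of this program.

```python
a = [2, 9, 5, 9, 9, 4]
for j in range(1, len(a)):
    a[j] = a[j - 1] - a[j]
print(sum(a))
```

-102

j=1: a[1] = 2-9 = -7 → [2, -7, 5, 9, 9, 4]
j=2: a[2] = (-7)-5 = -12 → [2, -7, -12, 9, 9, 4]
j=3: a[3] = (-12)-9 = -21 → [2, -7, -12, -21, 9, 4]
j=4: a[4] = (-21)-9 = -30 → [2, -7, -12, -21, -30, 4]
j=5: a[5] = (-30)-4 = -34 → [2, -7, -12, -21, -30, -34]
sum = -102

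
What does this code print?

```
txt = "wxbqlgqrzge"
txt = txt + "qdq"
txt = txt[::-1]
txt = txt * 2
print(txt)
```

qdqegzrqglqbxwqdqegzrqglqbxw

+ 'qdq' → 'wxbqlgqrzgeqdq'
reverse → 'qdqegzrqglqbxw'
repeat ×2 → 'qdqegzrqglqbxwqdqegzrqglqbxw'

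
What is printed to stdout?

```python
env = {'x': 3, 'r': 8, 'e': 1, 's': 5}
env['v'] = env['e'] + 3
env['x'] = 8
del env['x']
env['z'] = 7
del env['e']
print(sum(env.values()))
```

env['v'] = env['e']+3 = 4 → {'x': 3, 'r': 8, 'e': 1, 's': 5, 'v': 4}
env['x'] = 8 → {'x': 8, 'r': 8, 'e': 1, 's': 5, 'v': 4}
del 'x' → {'r': 8, 'e': 1, 's': 5, 'v': 4}
env['z'] = 7 → {'r': 8, 'e': 1, 's': 5, 'v': 4, 'z': 7}
del 'e' → {'r': 8, 's': 5, 'v': 4, 'z': 7}
sum of values = 24

24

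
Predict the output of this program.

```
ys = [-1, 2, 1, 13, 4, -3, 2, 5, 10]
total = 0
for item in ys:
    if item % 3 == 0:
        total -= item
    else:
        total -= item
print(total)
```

item=-1: not %3==0, total = 0-(-1) = 1
item=2: not %3==0, total = 1-2 = -1
item=1: not %3==0, total = (-1)-1 = -2
item=13: not %3==0, total = (-2)-13 = -15
item=4: not %3==0, total = (-15)-4 = -19
item=-3: %3==0, total = (-19)-(-3) = -16
item=2: not %3==0, total = (-16)-2 = -18
item=5: not %3==0, total = (-18)-5 = -23
item=10: not %3==0, total = (-23)-10 = -33

-33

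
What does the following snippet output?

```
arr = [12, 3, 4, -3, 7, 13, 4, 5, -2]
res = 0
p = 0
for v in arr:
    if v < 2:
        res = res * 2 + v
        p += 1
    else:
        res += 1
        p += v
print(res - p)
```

-38

v=12: not <2, res = 0+1 = 1; p=12
v=3: not <2, res = 1+1 = 2; p=15
v=4: not <2, res = 2+1 = 3; p=19
v=-3: <2, res = 3*2+(-3) = 3; p=20
v=7: not <2, res = 3+1 = 4; p=27
v=13: not <2, res = 4+1 = 5; p=40
v=4: not <2, res = 5+1 = 6; p=44
v=5: not <2, res = 6+1 = 7; p=49
v=-2: <2, res = 7*2+(-2) = 12; p=50
res-p = 12-50 = -38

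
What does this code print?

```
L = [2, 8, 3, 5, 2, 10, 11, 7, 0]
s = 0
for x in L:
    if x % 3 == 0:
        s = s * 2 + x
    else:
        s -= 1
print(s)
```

-12

x=2: not %3==0, s = 0-1 = -1
x=8: not %3==0, s = (-1)-1 = -2
x=3: %3==0, s = (-2)*2+3 = -1
x=5: not %3==0, s = (-1)-1 = -2
x=2: not %3==0, s = (-2)-1 = -3
x=10: not %3==0, s = (-3)-1 = -4
x=11: not %3==0, s = (-4)-1 = -5
x=7: not %3==0, s = (-5)-1 = -6
x=0: %3==0, s = (-6)*2+0 = -12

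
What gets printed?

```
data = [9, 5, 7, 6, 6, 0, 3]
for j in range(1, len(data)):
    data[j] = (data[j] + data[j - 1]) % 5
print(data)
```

[9, 4, 1, 2, 3, 3, 1]

j=1: data[1] = (5+9)%5 = 4 → [9, 4, 7, 6, 6, 0, 3]
j=2: data[2] = (7+4)%5 = 1 → [9, 4, 1, 6, 6, 0, 3]
j=3: data[3] = (6+1)%5 = 2 → [9, 4, 1, 2, 6, 0, 3]
j=4: data[4] = (6+2)%5 = 3 → [9, 4, 1, 2, 3, 0, 3]
j=5: data[5] = (0+3)%5 = 3 → [9, 4, 1, 2, 3, 3, 3]
j=6: data[6] = (3+3)%5 = 1 → [9, 4, 1, 2, 3, 3, 1]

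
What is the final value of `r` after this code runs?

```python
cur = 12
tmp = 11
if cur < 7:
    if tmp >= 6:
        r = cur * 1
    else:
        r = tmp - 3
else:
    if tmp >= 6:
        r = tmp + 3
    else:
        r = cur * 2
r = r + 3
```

cur=12, tmp=11
cur < 7 is False; tmp >= 6 is True
→ r = tmp + 3 = 14
r = 14+3 = 17

17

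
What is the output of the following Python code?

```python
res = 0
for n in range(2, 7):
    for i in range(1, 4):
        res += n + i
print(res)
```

90

n=2,i=1: res = 0+3 = 3
n=2,i=2: res = 3+4 = 7
n=2,i=3: res = 7+5 = 12
n=3,i=1: res = 12+4 = 16
n=3,i=2: res = 16+5 = 21
n=3,i=3: res = 21+6 = 27
n=4,i=1: res = 27+5 = 32
n=4,i=2: res = 32+6 = 38
n=4,i=3: res = 38+7 = 45
n=5,i=1: res = 45+6 = 51
n=5,i=2: res = 51+7 = 58
n=5,i=3: res = 58+8 = 66
n=6,i=1: res = 66+7 = 73
n=6,i=2: res = 73+8 = 81
n=6,i=3: res = 81+9 = 90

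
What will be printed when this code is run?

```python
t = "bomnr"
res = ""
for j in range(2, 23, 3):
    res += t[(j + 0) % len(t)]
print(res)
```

mbnormb

j=2: add t[2]='m' → 'm'
j=5: add t[0]='b' → 'mb'
j=8: add t[3]='n' → 'mbn'
j=11: add t[1]='o' → 'mbno'
j=14: add t[4]='r' → 'mbnor'
j=17: add t[2]='m' → 'mbnorm'
j=20: add t[0]='b' → 'mbnormb'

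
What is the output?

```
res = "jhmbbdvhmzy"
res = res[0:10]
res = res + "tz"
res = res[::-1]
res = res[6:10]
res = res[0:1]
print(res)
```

d

slice [0:10] → 'jhmbbdvhmz'
+ 'tz' → 'jhmbbdvhmztz'
reverse → 'ztzmhvdbbmhj'
slice [6:10] → 'dbbm'
slice [0:1] → 'd'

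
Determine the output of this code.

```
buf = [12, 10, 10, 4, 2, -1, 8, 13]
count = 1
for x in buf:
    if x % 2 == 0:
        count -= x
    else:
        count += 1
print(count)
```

x=12: even, count = 1-12 = -11
x=10: even, count = (-11)-10 = -21
x=10: even, count = (-21)-10 = -31
x=4: even, count = (-31)-4 = -35
x=2: even, count = (-35)-2 = -37
x=-1: not even, count = (-37)+1 = -36
x=8: even, count = (-36)-8 = -44
x=13: not even, count = (-44)+1 = -43

-43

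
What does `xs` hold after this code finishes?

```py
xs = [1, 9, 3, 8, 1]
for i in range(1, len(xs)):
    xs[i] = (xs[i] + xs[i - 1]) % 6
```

i=1: xs[1] = (9+1)%6 = 4 → [1, 4, 3, 8, 1]
i=2: xs[2] = (3+4)%6 = 1 → [1, 4, 1, 8, 1]
i=3: xs[3] = (8+1)%6 = 3 → [1, 4, 1, 3, 1]
i=4: xs[4] = (1+3)%6 = 4 → [1, 4, 1, 3, 4]

[1, 4, 1, 3, 4]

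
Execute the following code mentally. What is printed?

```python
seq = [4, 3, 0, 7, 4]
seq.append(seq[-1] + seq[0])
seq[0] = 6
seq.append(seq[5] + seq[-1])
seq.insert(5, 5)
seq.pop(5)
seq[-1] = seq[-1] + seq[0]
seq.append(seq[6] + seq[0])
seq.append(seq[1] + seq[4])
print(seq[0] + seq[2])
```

append seq[-1]+seq[0] = 4+4 = 8 → [4, 3, 0, 7, 4, 8]
seq[0] = 6 → [6, 3, 0, 7, 4, 8]
append seq[5]+seq[-1] = 8+8 = 16 → [6, 3, 0, 7, 4, 8, 16]
insert 5 at 5 → [6, 3, 0, 7, 4, 5, 8, 16]
pop(5) removes 5 → [6, 3, 0, 7, 4, 8, 16]
seq[-1] = seq[-1]+seq[0] = 16+6 = 22 → [6, 3, 0, 7, 4, 8, 22]
append seq[6]+seq[0] = 22+6 = 28 → [6, 3, 0, 7, 4, 8, 22, 28]
append seq[1]+seq[4] = 3+4 = 7 → [6, 3, 0, 7, 4, 8, 22, 28, 7]
seq[0]+seq[2] = 6+0 = 6

6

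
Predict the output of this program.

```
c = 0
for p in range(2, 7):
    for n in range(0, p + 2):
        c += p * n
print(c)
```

p=2,n=0: c = 0+0 = 0
p=2,n=1: c = 0+2 = 2
p=2,n=2: c = 2+4 = 6
p=2,n=3: c = 6+6 = 12
p=3,n=0: c = 12+0 = 12
p=3,n=1: c = 12+3 = 15
p=3,n=2: c = 15+6 = 21
p=3,n=3: c = 21+9 = 30
p=3,n=4: c = 30+12 = 42
p=4,n=0: c = 42+0 = 42
p=4,n=1: c = 42+4 = 46
p=4,n=2: c = 46+8 = 54
p=4,n=3: c = 54+12 = 66
p=4,n=4: c = 66+16 = 82
p=4,n=5: c = 82+20 = 102
p=5,n=0: c = 102+0 = 102
p=5,n=1: c = 102+5 = 107
p=5,n=2: c = 107+10 = 117
p=5,n=3: c = 117+15 = 132
p=5,n=4: c = 132+20 = 152
p=5,n=5: c = 152+25 = 177
p=5,n=6: c = 177+30 = 207
p=6,n=0: c = 207+0 = 207
p=6,n=1: c = 207+6 = 213
p=6,n=2: c = 213+12 = 225
p=6,n=3: c = 225+18 = 243
p=6,n=4: c = 243+24 = 267
p=6,n=5: c = 267+30 = 297
p=6,n=6: c = 297+36 = 333
p=6,n=7: c = 333+42 = 375

375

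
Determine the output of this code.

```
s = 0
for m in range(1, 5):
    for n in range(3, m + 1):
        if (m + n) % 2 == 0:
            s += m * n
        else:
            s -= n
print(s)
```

22

m=3,n=3: even sum, s = 0+9 = 9
m=4,n=3: odd sum, s = 9-3 = 6
m=4,n=4: even sum, s = 6+16 = 22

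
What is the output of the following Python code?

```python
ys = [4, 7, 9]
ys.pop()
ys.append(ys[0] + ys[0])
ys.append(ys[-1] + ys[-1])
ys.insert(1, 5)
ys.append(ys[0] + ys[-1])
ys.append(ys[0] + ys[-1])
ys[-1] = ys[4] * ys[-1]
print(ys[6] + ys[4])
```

pop() removes 9 → [4, 7]
append ys[0]+ys[0] = 4+4 = 8 → [4, 7, 8]
append ys[-1]+ys[-1] = 8+8 = 16 → [4, 7, 8, 16]
insert 5 at 1 → [4, 5, 7, 8, 16]
append ys[0]+ys[-1] = 4+16 = 20 → [4, 5, 7, 8, 16, 20]
append ys[0]+ys[-1] = 4+20 = 24 → [4, 5, 7, 8, 16, 20, 24]
ys[-1] = ys[4]*ys[-1] = 16*24 = 384 → [4, 5, 7, 8, 16, 20, 384]
ys[6]+ys[4] = 384+16 = 400

400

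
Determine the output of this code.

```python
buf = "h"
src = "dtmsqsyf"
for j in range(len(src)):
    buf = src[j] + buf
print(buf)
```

fysqsmtdh

j=0: prepend 'd' → 'dh'
j=1: prepend 't' → 'tdh'
j=2: prepend 'm' → 'mtdh'
j=3: prepend 's' → 'smtdh'
j=4: prepend 'q' → 'qsmtdh'
j=5: prepend 's' → 'sqsmtdh'
j=6: prepend 'y' → 'ysqsmtdh'
j=7: prepend 'f' → 'fysqsmtdh'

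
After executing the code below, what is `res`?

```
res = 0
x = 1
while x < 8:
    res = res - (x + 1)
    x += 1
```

-35

x=1: res = 0-2 = -2
x=2: res = (-2)-3 = -5
x=3: res = (-5)-4 = -9
x=4: res = (-9)-5 = -14
x=5: res = (-14)-6 = -20
x=6: res = (-20)-7 = -27
x=7: res = (-27)-8 = -35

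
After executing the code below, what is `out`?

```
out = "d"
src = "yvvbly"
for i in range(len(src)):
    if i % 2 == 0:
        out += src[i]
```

'dyvl'

i=0: add 'y' → 'dy'
i=1: skip
i=2: add 'v' → 'dyv'
i=3: skip
i=4: add 'l' → 'dyvl'
i=5: skip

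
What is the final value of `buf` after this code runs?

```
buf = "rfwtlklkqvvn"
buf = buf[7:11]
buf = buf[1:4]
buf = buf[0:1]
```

'q'

slice [7:11] → 'kqvv'
slice [1:4] → 'qvv'
slice [0:1] → 'q'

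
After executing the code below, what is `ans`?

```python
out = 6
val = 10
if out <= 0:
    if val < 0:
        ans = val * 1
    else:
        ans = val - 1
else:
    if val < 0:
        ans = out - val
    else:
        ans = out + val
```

16

out=6, val=10
out <= 0 is False; val < 0 is False
→ ans = out + val = 16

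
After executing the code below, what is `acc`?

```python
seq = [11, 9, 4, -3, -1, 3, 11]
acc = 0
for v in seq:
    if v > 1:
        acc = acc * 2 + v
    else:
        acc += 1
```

289

v=11: >1, acc = 0*2+11 = 11
v=9: >1, acc = 11*2+9 = 31
v=4: >1, acc = 31*2+4 = 66
v=-3: not >1, acc = 66+1 = 67
v=-1: not >1, acc = 67+1 = 68
v=3: >1, acc = 68*2+3 = 139
v=11: >1, acc = 139*2+11 = 289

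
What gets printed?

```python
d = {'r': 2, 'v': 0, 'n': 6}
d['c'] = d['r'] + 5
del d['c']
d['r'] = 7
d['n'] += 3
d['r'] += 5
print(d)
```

{'r': 12, 'v': 0, 'n': 9}

d['c'] = d['r']+5 = 7 → {'r': 2, 'v': 0, 'n': 6, 'c': 7}
del 'c' → {'r': 2, 'v': 0, 'n': 6}
d['r'] = 7 → {'r': 7, 'v': 0, 'n': 6}
d['n'] = 6+3 = 9 → {'r': 7, 'v': 0, 'n': 9}
d['r'] = 7+5 = 12 → {'r': 12, 'v': 0, 'n': 9}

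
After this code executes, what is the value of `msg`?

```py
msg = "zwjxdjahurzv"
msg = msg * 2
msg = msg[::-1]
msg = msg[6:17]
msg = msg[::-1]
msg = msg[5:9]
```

'zwjx'

repeat ×2 → 'zwjxdjahurzvzwjxdjahurzv'
reverse → 'vzruhajdxjwzvzruhajdxjwz'
slice [6:17] → 'jdxjwzvzruh'
reverse → 'hurzvzwjxdj'
slice [5:9] → 'zwjx'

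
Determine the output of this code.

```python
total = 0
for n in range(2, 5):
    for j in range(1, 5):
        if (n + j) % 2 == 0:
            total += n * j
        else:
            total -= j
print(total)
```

n=2,j=1: odd sum, total = 0-1 = -1
n=2,j=2: even sum, total = (-1)+4 = 3
n=2,j=3: odd sum, total = 3-3 = 0
n=2,j=4: even sum, total = 0+8 = 8
n=3,j=1: even sum, total = 8+3 = 11
n=3,j=2: odd sum, total = 11-2 = 9
n=3,j=3: even sum, total = 9+9 = 18
n=3,j=4: odd sum, total = 18-4 = 14
n=4,j=1: odd sum, total = 14-1 = 13
n=4,j=2: even sum, total = 13+8 = 21
n=4,j=3: odd sum, total = 21-3 = 18
n=4,j=4: even sum, total = 18+16 = 34

34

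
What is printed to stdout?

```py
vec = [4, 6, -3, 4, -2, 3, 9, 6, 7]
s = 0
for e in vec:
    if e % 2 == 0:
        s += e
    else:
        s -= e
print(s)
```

2

e=4: even, s = 0+4 = 4
e=6: even, s = 4+6 = 10
e=-3: not even, s = 10-(-3) = 13
e=4: even, s = 13+4 = 17
e=-2: even, s = 17+(-2) = 15
e=3: not even, s = 15-3 = 12
e=9: not even, s = 12-9 = 3
e=6: even, s = 3+6 = 9
e=7: not even, s = 9-7 = 2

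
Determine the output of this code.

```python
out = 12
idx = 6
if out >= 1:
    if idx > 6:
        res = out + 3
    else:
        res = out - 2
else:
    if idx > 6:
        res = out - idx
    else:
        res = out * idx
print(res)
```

out=12, idx=6
out >= 1 is True; idx > 6 is False
→ res = out - 2 = 10

10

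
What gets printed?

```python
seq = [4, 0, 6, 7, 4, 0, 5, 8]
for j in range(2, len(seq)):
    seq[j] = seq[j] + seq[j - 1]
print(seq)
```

j=2: seq[2] = 6+0 = 6 → [4, 0, 6, 7, 4, 0, 5, 8]
j=3: seq[3] = 7+6 = 13 → [4, 0, 6, 13, 4, 0, 5, 8]
j=4: seq[4] = 4+13 = 17 → [4, 0, 6, 13, 17, 0, 5, 8]
j=5: seq[5] = 0+17 = 17 → [4, 0, 6, 13, 17, 17, 5, 8]
j=6: seq[6] = 5+17 = 22 → [4, 0, 6, 13, 17, 17, 22, 8]
j=7: seq[7] = 8+22 = 30 → [4, 0, 6, 13, 17, 17, 22, 30]

[4, 0, 6, 13, 17, 17, 22, 30]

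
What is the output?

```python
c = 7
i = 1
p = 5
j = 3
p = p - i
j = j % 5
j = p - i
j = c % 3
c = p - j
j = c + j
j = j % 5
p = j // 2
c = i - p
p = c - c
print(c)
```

p = 5-1 = 4
j = 3%5 = 3
j = 4-1 = 3
j = 7%3 = 1
c = 4-1 = 3
j = 3+1 = 4
j = 4%5 = 4
p = 4//2 = 2
c = 1-2 = -1
p = (-1)-(-1) = 0

-1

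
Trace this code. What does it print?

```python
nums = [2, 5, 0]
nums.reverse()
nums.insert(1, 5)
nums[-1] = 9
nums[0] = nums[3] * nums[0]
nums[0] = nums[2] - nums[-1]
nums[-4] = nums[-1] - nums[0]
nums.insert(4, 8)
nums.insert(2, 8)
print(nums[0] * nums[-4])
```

reverse → [0, 5, 2]
insert 5 at 1 → [0, 5, 5, 2]
nums[-1] = 9 → [0, 5, 5, 9]
nums[0] = nums[3]*nums[0] = 9*0 = 0 → [0, 5, 5, 9]
nums[0] = nums[2]-nums[-1] = 5-9 = -4 → [-4, 5, 5, 9]
nums[-4] = nums[-1]-nums[0] = 9-(-4) = 13 → [13, 5, 5, 9]
insert 8 at 4 → [13, 5, 5, 9, 8]
insert 8 at 2 → [13, 5, 8, 5, 9, 8]
nums[0]*nums[-4] = 13*8 = 104

104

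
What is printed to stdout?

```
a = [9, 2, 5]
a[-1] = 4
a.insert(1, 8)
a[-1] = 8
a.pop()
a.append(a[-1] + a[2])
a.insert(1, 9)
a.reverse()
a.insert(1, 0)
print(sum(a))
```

a[-1] = 4 → [9, 2, 4]
insert 8 at 1 → [9, 8, 2, 4]
a[-1] = 8 → [9, 8, 2, 8]
pop() removes 8 → [9, 8, 2]
append a[-1]+a[2] = 2+2 = 4 → [9, 8, 2, 4]
insert 9 at 1 → [9, 9, 8, 2, 4]
reverse → [4, 2, 8, 9, 9]
insert 0 at 1 → [4, 0, 2, 8, 9, 9]
sum = 32

32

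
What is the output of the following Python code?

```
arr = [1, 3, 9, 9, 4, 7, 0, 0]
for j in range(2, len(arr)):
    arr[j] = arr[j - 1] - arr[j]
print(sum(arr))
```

j=2: arr[2] = 3-9 = -6 → [1, 3, -6, 9, 4, 7, 0, 0]
j=3: arr[3] = (-6)-9 = -15 → [1, 3, -6, -15, 4, 7, 0, 0]
j=4: arr[4] = (-15)-4 = -19 → [1, 3, -6, -15, -19, 7, 0, 0]
j=5: arr[5] = (-19)-7 = -26 → [1, 3, -6, -15, -19, -26, 0, 0]
j=6: arr[6] = (-26)-0 = -26 → [1, 3, -6, -15, -19, -26, -26, 0]
j=7: arr[7] = (-26)-0 = -26 → [1, 3, -6, -15, -19, -26, -26, -26]
sum = -114

-114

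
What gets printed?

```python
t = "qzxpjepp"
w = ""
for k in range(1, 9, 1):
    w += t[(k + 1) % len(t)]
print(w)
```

xpjeppqz

k=1: add t[2]='x' → 'x'
k=2: add t[3]='p' → 'xp'
k=3: add t[4]='j' → 'xpj'
k=4: add t[5]='e' → 'xpje'
k=5: add t[6]='p' → 'xpjep'
k=6: add t[7]='p' → 'xpjepp'
k=7: add t[0]='q' → 'xpjeppq'
k=8: add t[1]='z' → 'xpjeppqz'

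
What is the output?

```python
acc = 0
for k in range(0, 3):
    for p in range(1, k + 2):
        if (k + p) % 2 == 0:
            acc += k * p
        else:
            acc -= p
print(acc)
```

-2

k=0,p=1: odd sum, acc = 0-1 = -1
k=1,p=1: even sum, acc = (-1)+1 = 0
k=1,p=2: odd sum, acc = 0-2 = -2
k=2,p=1: odd sum, acc = (-2)-1 = -3
k=2,p=2: even sum, acc = (-3)+4 = 1
k=2,p=3: odd sum, acc = 1-3 = -2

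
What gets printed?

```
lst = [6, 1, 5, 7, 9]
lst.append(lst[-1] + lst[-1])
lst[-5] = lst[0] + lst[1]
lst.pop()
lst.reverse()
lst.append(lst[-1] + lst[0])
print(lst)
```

[9, 7, 5, 7, 6, 15]

append lst[-1]+lst[-1] = 9+9 = 18 → [6, 1, 5, 7, 9, 18]
lst[-5] = lst[0]+lst[1] = 6+1 = 7 → [6, 7, 5, 7, 9, 18]
pop() removes 18 → [6, 7, 5, 7, 9]
reverse → [9, 7, 5, 7, 6]
append lst[-1]+lst[0] = 6+9 = 15 → [9, 7, 5, 7, 6, 15]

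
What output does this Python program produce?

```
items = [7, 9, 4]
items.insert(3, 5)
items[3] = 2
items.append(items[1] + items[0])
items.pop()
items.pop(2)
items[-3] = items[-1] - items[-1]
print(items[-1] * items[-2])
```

insert 5 at 3 → [7, 9, 4, 5]
items[3] = 2 → [7, 9, 4, 2]
append items[1]+items[0] = 9+7 = 16 → [7, 9, 4, 2, 16]
pop() removes 16 → [7, 9, 4, 2]
pop(2) removes 4 → [7, 9, 2]
items[-3] = items[-1]-items[-1] = 2-2 = 0 → [0, 9, 2]
items[-1]*items[-2] = 2*9 = 18

18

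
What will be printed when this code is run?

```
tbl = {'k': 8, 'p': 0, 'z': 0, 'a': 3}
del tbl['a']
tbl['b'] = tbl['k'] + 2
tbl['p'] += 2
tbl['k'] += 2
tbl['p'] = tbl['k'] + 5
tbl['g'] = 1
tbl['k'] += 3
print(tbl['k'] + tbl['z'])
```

13

del 'a' → {'k': 8, 'p': 0, 'z': 0}
tbl['b'] = tbl['k']+2 = 10 → {'k': 8, 'p': 0, 'z': 0, 'b': 10}
tbl['p'] = 0+2 = 2 → {'k': 8, 'p': 2, 'z': 0, 'b': 10}
tbl['k'] = 8+2 = 10 → {'k': 10, 'p': 2, 'z': 0, 'b': 10}
tbl['p'] = tbl['k']+5 = 15 → {'k': 10, 'p': 15, 'z': 0, 'b': 10}
tbl['g'] = 1 → {'k': 10, 'p': 15, 'z': 0, 'b': 10, 'g': 1}
tbl['k'] = 10+3 = 13 → {'k': 13, 'p': 15, 'z': 0, 'b': 10, 'g': 1}
tbl['k']+tbl['z'] = 13+0 = 13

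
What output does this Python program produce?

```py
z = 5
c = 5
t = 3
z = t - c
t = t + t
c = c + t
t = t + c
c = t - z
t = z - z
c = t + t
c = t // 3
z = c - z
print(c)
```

0

z = 3-5 = -2
t = 3+3 = 6
c = 5+6 = 11
t = 6+11 = 17
c = 17-(-2) = 19
t = (-2)-(-2) = 0
c = 0+0 = 0
c = 0//3 = 0
z = 0-(-2) = 2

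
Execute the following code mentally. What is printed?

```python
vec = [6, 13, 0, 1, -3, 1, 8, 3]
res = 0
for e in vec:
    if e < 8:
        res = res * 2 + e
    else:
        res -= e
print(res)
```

e=6: <8, res = 0*2+6 = 6
e=13: not <8, res = 6-13 = -7
e=0: <8, res = (-7)*2+0 = -14
e=1: <8, res = (-14)*2+1 = -27
e=-3: <8, res = (-27)*2+(-3) = -57
e=1: <8, res = (-57)*2+1 = -113
e=8: not <8, res = (-113)-8 = -121
e=3: <8, res = (-121)*2+3 = -239

-239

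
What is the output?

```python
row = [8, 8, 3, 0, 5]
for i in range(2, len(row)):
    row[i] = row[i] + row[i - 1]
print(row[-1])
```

16

i=2: row[2] = 3+8 = 11 → [8, 8, 11, 0, 5]
i=3: row[3] = 0+11 = 11 → [8, 8, 11, 11, 5]
i=4: row[4] = 5+11 = 16 → [8, 8, 11, 11, 16]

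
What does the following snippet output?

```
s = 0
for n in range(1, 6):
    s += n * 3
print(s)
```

45

n=1: s = 0+1*3 = 3
n=2: s = 3+2*3 = 9
n=3: s = 9+3*3 = 18
n=4: s = 18+4*3 = 30
n=5: s = 30+5*3 = 45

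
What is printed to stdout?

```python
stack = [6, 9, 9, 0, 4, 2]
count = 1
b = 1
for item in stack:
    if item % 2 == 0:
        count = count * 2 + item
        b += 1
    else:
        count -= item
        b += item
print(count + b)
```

item=6: even, count = 1*2+6 = 8; b=2
item=9: not even, count = 8-9 = -1; b=11
item=9: not even, count = (-1)-9 = -10; b=20
item=0: even, count = (-10)*2+0 = -20; b=21
item=4: even, count = (-20)*2+4 = -36; b=22
item=2: even, count = (-36)*2+2 = -70; b=23
count+b = (-70)+23 = -47

-47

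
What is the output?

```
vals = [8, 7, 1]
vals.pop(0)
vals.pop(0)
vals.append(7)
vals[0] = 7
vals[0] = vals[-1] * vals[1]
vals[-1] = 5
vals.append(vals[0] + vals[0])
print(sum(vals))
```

152

pop(0) removes 8 → [7, 1]
pop(0) removes 7 → [1]
append 7 → [1, 7]
vals[0] = 7 → [7, 7]
vals[0] = vals[-1]*vals[1] = 7*7 = 49 → [49, 7]
vals[-1] = 5 → [49, 5]
append vals[0]+vals[0] = 49+49 = 98 → [49, 5, 98]
sum = 152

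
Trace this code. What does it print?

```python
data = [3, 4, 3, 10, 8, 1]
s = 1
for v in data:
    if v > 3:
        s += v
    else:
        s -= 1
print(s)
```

20

v=3: not >3, s = 1-1 = 0
v=4: >3, s = 0+4 = 4
v=3: not >3, s = 4-1 = 3
v=10: >3, s = 3+10 = 13
v=8: >3, s = 13+8 = 21
v=1: not >3, s = 21-1 = 20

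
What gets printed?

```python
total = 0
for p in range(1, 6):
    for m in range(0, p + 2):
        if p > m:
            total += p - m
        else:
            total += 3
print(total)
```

p=1,m=0: 1>0, total = 0+1 = 1
p=1,m=1: not 1>1, total = 1+3 = 4
p=1,m=2: not 1>2, total = 4+3 = 7
p=2,m=0: 2>0, total = 7+2 = 9
p=2,m=1: 2>1, total = 9+1 = 10
p=2,m=2: not 2>2, total = 10+3 = 13
p=2,m=3: not 2>3, total = 13+3 = 16
p=3,m=0: 3>0, total = 16+3 = 19
p=3,m=1: 3>1, total = 19+2 = 21
p=3,m=2: 3>2, total = 21+1 = 22
p=3,m=3: not 3>3, total = 22+3 = 25
p=3,m=4: not 3>4, total = 25+3 = 28
p=4,m=0: 4>0, total = 28+4 = 32
p=4,m=1: 4>1, total = 32+3 = 35
p=4,m=2: 4>2, total = 35+2 = 37
p=4,m=3: 4>3, total = 37+1 = 38
p=4,m=4: not 4>4, total = 38+3 = 41
p=4,m=5: not 4>5, total = 41+3 = 44
p=5,m=0: 5>0, total = 44+5 = 49
p=5,m=1: 5>1, total = 49+4 = 53
p=5,m=2: 5>2, total = 53+3 = 56
p=5,m=3: 5>3, total = 56+2 = 58
p=5,m=4: 5>4, total = 58+1 = 59
p=5,m=5: not 5>5, total = 59+3 = 62
p=5,m=6: not 5>6, total = 62+3 = 65

65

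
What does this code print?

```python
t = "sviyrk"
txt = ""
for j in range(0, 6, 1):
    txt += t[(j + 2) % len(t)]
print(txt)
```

iyrksv

j=0: add t[2]='i' → 'i'
j=1: add t[3]='y' → 'iy'
j=2: add t[4]='r' → 'iyr'
j=3: add t[5]='k' → 'iyrk'
j=4: add t[0]='s' → 'iyrks'
j=5: add t[1]='v' → 'iyrksv'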